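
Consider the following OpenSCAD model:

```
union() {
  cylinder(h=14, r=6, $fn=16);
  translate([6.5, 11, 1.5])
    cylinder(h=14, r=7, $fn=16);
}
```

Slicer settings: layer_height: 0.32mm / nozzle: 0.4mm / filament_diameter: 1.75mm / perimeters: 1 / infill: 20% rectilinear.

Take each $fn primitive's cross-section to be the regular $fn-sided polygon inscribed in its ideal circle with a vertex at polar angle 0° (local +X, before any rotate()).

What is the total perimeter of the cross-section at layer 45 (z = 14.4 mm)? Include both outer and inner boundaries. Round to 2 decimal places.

At z = 14.4 mm: the cylinder does not reach this height (z outside [0, 14]); the r=7 cylinder at (6.5, 11) contributes a regular 16-gon of circumradius 7 (perimeter = 2·16·7.000·sin(180°/16) = 43.70 mm); Merging all regions: only the r=7 cylinder at (6.5, 11) is present, so the union is just that shape — boundary = 43.70 mm. Overall, the cross-section is a single solid region. Total boundary length (outer) = 43.70 mm.

43.70 mm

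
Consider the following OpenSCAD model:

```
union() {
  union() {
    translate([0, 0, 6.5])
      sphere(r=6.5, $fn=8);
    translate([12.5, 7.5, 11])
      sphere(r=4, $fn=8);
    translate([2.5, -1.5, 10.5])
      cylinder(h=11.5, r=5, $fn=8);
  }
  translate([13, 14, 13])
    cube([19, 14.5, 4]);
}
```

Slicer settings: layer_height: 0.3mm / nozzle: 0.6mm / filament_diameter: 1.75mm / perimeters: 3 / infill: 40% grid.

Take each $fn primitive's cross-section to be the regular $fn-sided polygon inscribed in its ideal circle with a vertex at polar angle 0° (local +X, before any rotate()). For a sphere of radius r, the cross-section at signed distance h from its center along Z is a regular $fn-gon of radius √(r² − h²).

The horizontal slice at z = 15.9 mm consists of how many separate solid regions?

2

At z = 15.9 mm: the sphere does not reach this height (|z−center|=9.400 > r=6.5); the sphere at (12.5, 7.5) is absent (|z−center|=4.900 > r=4); the cylinder at (2.5, -1.5): section is a regular 8-gon, circumradius r=5; Combining (union): only the r=5 cylinder at (2.5, -1.5) is present, so the union is just that shape — 1 connected region; the 19×14.5 cube at (13, 14) contributes its full rectangle; Taking the union: the 2 present regions are separate (no shared area or edge), so areas and boundary lengths simply add and each stays a separate island — 2 connected regions. The result has 2 disconnected regions.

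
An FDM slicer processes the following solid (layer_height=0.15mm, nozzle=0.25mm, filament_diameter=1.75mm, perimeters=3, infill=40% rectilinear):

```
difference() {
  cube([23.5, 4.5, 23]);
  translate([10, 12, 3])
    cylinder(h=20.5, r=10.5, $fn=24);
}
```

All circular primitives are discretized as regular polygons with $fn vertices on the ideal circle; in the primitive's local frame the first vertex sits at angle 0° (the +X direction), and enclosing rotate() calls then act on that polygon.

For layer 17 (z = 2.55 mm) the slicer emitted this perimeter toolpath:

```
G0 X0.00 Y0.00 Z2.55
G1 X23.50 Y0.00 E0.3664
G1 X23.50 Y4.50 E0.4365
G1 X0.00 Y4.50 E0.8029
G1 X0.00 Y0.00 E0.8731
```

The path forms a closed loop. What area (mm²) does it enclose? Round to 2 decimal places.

105.75 mm²

Apply the shoelace formula to the sequence of (X, Y) vertices; enclosed area = 105.75 mm².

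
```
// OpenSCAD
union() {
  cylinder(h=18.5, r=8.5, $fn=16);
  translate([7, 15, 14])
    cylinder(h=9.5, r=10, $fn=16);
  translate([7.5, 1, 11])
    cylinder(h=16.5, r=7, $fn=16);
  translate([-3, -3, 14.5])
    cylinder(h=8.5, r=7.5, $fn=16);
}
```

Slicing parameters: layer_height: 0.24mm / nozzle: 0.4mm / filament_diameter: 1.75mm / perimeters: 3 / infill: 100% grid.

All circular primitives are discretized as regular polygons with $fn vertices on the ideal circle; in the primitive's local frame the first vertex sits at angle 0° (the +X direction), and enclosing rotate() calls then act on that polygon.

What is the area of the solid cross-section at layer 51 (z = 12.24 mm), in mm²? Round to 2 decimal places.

At z = 12.24 mm: the r=8.5 cylinder gives a regular 16-gon of circumradius 8.5 (constant along its height) (area = (16/2)·8.500²·sin(360°/16) = 221.19 mm²); the cylinder at (7, 15) is not intersected at this z (z outside [14, 23.5]); the r=7 cylinder at (7.5, 1) gives a regular 16-gon of circumradius 7 (constant along its height) (area = (16/2)·7.000²·sin(360°/16) = 150.01 mm²); the cylinder at (-3, -3) is not intersected at this z (z outside [14.5, 23]); Combining (union): the regions partially overlap — summed areas 371.20 mm² minus the doubly-counted overlap 72.17 mm² gives 299.03 mm² — area = 299.03 mm². Overall, the cross-section is a single solid region. Net area = 299.03 mm².

299.03 mm²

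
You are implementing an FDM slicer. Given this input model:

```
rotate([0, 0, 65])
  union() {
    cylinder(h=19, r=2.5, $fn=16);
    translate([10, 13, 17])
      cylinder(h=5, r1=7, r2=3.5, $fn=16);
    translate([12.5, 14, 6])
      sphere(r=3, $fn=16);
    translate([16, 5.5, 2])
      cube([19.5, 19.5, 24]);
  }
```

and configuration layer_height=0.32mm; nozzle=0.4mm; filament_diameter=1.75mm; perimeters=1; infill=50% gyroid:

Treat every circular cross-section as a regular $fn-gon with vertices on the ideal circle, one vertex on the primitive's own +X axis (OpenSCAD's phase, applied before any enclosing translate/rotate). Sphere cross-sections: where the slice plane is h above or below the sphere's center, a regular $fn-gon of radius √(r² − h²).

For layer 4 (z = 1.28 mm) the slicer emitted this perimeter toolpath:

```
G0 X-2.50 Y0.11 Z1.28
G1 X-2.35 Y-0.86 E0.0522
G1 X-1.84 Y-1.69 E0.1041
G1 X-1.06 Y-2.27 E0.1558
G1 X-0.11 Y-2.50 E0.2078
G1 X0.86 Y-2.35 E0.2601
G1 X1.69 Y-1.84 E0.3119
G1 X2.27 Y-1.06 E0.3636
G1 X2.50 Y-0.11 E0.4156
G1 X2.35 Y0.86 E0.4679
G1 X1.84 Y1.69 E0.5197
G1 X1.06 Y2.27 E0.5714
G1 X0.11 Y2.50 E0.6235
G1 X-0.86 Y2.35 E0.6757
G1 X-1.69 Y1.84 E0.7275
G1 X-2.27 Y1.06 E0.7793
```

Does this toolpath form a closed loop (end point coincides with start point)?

Start point (G0): (-2.50, 0.11). End point (last G1): the path does not return to the start — open.

no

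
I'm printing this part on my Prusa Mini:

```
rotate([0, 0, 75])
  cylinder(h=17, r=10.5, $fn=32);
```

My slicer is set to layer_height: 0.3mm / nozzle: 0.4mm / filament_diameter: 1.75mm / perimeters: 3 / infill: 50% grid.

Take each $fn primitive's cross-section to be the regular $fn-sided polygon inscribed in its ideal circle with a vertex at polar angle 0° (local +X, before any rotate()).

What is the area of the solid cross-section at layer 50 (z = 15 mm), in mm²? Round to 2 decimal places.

At z = 15 mm: the r=10.5 cylinder contributes a regular 32-gon of circumradius 10.5 (area = (32/2)·10.500²·sin(360°/32) = 344.14 mm²); (rotated 75° about Z; rotation is an isometry so areas/perimeters/island counts are preserved). Overall, the cross-section is a single solid region. Net area = 344.14 mm².

344.14 mm²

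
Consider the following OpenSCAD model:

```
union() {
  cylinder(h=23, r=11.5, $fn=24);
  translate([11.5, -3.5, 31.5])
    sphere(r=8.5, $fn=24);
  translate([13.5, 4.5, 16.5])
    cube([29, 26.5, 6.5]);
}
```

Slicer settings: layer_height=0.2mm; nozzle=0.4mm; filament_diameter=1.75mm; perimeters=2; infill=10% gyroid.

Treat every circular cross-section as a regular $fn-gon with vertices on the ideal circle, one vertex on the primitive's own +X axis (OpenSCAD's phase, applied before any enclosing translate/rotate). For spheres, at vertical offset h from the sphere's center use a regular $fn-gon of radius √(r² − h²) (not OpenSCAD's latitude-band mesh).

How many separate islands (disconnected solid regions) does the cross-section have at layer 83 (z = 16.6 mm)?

2

At z = 16.6 mm: the r=11.5 cylinder gives a regular 24-gon of circumradius 11.5 (constant along its height); the sphere at (11.5, -3.5) is absent (|z−center|=14.900 > r=8.5); the cube at (13.5, 4.5) (footprint 29×26.5) is included at this height; Taking the union: the 2 present regions are separate (no shared area or edge), so areas and boundary lengths simply add and each stays a separate island — 2 connected regions. Overall, the cross-section has 2 separate islands. Island count = 2.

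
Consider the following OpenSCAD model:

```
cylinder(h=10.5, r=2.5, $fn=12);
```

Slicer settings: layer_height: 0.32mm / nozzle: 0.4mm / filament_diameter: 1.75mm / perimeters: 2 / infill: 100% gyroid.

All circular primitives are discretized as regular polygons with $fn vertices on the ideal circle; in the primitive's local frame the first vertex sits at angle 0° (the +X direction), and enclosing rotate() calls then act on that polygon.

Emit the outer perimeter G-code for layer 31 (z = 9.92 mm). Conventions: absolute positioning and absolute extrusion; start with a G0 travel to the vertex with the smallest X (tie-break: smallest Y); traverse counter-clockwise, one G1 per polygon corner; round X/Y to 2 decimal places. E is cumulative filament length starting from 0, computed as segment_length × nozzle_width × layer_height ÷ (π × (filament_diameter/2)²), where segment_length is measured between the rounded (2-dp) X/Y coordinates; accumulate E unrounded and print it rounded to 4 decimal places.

G0 X-2.50 Y0.00 Z9.92
G1 X-2.17 Y-1.25 E0.0688
G1 X-1.25 Y-2.17 E0.1380
G1 X0.00 Y-2.50 E0.2068
G1 X1.25 Y-2.17 E0.2756
G1 X2.17 Y-1.25 E0.3449
G1 X2.50 Y0.00 E0.4137
G1 X2.17 Y1.25 E0.4825
G1 X1.25 Y2.17 E0.5517
G1 X0.00 Y2.50 E0.6205
G1 X-1.25 Y2.17 E0.6893
G1 X-2.17 Y1.25 E0.7585
G1 X-2.50 Y0.00 E0.8273

At z = 9.92 mm: the cylinder: section is a regular 12-gon, circumradius r=2.5. The outline is a single polygon with 12 vertices. Extrusion per mm of travel: 0.4 × 0.32 / (π × 0.875²) = 0.053216. Accumulating E over each segment gives final E = 0.8273.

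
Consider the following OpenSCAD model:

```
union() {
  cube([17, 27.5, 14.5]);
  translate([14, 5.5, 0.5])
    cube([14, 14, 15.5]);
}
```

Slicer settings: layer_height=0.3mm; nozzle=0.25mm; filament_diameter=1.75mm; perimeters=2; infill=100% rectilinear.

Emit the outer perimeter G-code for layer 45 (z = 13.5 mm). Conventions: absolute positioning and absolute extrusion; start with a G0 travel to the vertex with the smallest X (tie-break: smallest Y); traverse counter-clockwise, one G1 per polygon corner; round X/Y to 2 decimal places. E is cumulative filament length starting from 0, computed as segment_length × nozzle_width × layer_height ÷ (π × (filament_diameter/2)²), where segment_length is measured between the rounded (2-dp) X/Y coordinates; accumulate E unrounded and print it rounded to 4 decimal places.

G0 X0.00 Y0.00 Z13.50
G1 X17.00 Y0.00 E0.5301
G1 X17.00 Y5.50 E0.7016
G1 X28.00 Y5.50 E1.0446
G1 X28.00 Y19.50 E1.4811
G1 X17.00 Y19.50 E1.8241
G1 X17.00 Y27.50 E2.0736
G1 X0.00 Y27.50 E2.6036
G1 X0.00 Y0.00 E3.4611

At z = 13.5 mm: the cube (footprint 17×27.5) is included at this height; the cube at (14, 5.5) is present — its section is the full 14×14 rectangle; Merging all regions: the regions partially overlap (shared area 42.00 mm²), so overlapping operands fuse into one piece — 1 connected region. The outline is a single polygon with 8 vertices. Extrusion per mm of travel: 0.25 × 0.3 / (π × 0.875²) = 0.031181. Accumulating E over each segment gives final E = 3.4611.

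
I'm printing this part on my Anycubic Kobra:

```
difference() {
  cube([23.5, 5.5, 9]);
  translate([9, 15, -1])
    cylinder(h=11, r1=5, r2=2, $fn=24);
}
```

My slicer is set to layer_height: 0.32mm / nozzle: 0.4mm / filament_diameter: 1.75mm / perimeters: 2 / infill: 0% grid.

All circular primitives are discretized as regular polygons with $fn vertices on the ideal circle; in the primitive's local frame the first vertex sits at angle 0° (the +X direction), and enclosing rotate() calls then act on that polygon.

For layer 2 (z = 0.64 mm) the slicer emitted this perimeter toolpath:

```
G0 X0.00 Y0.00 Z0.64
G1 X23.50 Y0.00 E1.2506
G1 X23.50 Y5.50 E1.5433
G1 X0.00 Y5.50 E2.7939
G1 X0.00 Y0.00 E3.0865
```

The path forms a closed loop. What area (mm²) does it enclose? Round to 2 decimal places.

129.25 mm²

Apply the shoelace formula to the sequence of (X, Y) vertices; enclosed area = 129.25 mm².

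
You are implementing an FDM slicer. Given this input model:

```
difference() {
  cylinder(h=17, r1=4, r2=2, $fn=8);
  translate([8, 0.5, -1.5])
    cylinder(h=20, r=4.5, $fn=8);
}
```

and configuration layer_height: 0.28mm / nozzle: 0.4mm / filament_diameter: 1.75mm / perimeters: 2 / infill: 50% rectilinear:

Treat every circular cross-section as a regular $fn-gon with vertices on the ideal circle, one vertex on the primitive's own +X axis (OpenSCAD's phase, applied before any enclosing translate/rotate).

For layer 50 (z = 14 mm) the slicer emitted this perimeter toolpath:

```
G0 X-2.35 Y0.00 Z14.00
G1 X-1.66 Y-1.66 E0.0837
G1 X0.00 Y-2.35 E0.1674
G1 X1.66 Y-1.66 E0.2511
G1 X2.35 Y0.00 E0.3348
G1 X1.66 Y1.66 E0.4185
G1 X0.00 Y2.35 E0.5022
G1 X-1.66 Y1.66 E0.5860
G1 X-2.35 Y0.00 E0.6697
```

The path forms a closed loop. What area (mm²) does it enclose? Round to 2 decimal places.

15.60 mm²

Apply the shoelace formula to the sequence of (X, Y) vertices; enclosed area = 15.60 mm².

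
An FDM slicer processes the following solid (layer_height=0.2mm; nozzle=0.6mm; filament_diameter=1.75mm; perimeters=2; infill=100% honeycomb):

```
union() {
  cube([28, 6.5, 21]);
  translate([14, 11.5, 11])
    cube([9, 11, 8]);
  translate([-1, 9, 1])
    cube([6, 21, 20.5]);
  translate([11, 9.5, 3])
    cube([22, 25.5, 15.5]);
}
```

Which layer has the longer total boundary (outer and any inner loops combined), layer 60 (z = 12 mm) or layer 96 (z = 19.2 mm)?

layer 60 (z = 12 mm)

Layer 60 (z = 12): the 28×6.5 cube contributes its full rectangle (perimeter 69.00 mm); the cube at (14, 11.5) is present — its section is the full 9×11 rectangle (perimeter 40.00 mm); the 6×21 cube at (-1, 9) contributes its full rectangle (perimeter 54.00 mm); the 22×25.5 cube at (11, 9.5) contributes its full rectangle (perimeter 95.00 mm); Merging all regions: the regions partially overlap (shared area 99.00 mm²), so the edge portions inside another operand are dropped and the merged outline is re-measured after clipping — boundary = 218.00 mm. So its perimeter = 218.00 mm. Layer 96 (z = 19.2): the 28×6.5 cube contributes its full rectangle (perimeter 69.00 mm); the cube at (14, 11.5) is not intersected at this z (z outside [11, 19]); the cube at (-1, 9) (footprint 6×21) is included at this height (perimeter 54.00 mm); the cube at (11, 9.5) does not reach this height (z outside [3, 18.5]); Combining (union): the 2 present regions are separate (no shared area or edge), so areas and boundary lengths simply add and each stays a separate island — boundary = 123.00 mm. So its perimeter = 123.00 mm. Layer 60 is larger (218.00 vs 123.00 mm).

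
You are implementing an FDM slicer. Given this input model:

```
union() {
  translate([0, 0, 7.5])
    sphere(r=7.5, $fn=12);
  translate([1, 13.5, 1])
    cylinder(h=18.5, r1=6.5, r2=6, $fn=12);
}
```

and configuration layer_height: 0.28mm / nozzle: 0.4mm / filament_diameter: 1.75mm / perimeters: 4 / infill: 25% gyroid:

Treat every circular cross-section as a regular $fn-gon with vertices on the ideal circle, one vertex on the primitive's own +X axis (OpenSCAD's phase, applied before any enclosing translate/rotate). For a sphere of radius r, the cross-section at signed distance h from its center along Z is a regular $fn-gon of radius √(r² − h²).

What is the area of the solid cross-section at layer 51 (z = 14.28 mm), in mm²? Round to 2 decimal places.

143.98 mm²

At z = 14.28 mm: the sphere: section is a regular 12-gon, circumradius = √(r²−h²) = √(7.5²−6.78²) = 3.206 (area = (12/2)·3.206²·sin(360°/12) = 30.84 mm²); the cone at (1, 13.5): at t=0.718 of its height the radius interpolates to r₁+(r₂−r₁)t = 6.141, giving a regular 12-gon of that circumradius (area = (12/2)·6.141²·sin(360°/12) = 113.14 mm²); Merging all regions: the 2 present regions are separate (no shared area or edge), so areas and boundary lengths simply add and each stays a separate island — area = 143.98 mm². Overall, the cross-section has 2 separate islands. Net area = 143.98 mm².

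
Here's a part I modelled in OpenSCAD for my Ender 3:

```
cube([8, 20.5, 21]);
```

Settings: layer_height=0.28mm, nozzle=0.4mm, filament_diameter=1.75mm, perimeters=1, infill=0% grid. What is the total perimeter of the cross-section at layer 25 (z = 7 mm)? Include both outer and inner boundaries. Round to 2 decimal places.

57.00 mm

At z = 7 mm: the 8×20.5 cube contributes its full rectangle (perimeter 57.00 mm). Overall, the cross-section is a single solid region. Total boundary length (outer) = 57.00 mm.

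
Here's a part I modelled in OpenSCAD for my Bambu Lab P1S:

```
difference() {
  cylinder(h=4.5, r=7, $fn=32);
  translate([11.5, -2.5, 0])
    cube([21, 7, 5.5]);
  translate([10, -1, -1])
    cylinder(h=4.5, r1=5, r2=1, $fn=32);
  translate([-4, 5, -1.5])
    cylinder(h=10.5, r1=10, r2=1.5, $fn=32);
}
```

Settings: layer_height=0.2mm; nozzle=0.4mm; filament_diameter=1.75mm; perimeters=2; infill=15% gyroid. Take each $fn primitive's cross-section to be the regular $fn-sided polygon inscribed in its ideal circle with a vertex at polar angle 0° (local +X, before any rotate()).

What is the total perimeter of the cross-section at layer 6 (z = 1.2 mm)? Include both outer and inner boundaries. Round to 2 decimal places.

At z = 1.2 mm: the r=7 cylinder gives a regular 32-gon of circumradius 7 (constant along its height) (perimeter = 2·32·7.000·sin(180°/32) = 43.91 mm); the cube at (11.5, -2.5) is present — its section is the full 21×7 rectangle (perimeter 56.00 mm); the cone at (10, -1) (r1=5→r2=1) has section circumradius 3.044 here — a regular 32-gon (perimeter = 2·32·3.044·sin(180°/32) = 19.10 mm); the cone at (-4, 5) contributes a regular 32-gon of circumradius 7.814 (interpolated between r1=10 and r2=1.5 at t=0.257) (perimeter = 2·32·7.814·sin(180°/32) = 49.02 mm); Subtracting the remaining from the first: starting from the r=7 cylinder, the 21×7 cube at (11.5, -2.5) misses the remaining region (no effect); the cone at (10, -1) misses the remaining region (no effect); the cone at (-4, 5) partially overlaps it — only the 79.43 mm² overlap (of its 190.60 mm²) is removed, clipping the outline — boundary = 42.39 mm. Overall, the cross-section is a single solid region. Total boundary length (outer) = 42.39 mm.

42.39 mm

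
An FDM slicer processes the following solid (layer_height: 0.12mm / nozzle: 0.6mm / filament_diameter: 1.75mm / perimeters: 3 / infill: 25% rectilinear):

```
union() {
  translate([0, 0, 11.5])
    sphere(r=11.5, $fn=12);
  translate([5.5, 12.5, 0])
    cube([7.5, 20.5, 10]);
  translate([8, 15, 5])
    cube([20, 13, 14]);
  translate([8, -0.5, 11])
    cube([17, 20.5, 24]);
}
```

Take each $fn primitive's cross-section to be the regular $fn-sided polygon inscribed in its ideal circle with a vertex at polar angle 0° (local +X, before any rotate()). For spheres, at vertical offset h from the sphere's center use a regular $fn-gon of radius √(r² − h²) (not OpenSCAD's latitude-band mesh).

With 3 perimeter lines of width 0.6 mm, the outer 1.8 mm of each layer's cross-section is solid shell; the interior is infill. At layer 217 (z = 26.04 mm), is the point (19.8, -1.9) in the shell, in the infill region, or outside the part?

At z = 26.04 mm: the sphere is not intersected at this z (|z−center|=14.540 > r=11.5); the cube at (5.5, 12.5) is not intersected at this z (z outside [0, 10]); the cube at (8, 15) is not intersected at this z (z outside [5, 19]); the 17×20.5 cube at (8, -0.5) contributes its full rectangle; Merging all regions: only the 17×20.5 cube at (8, -0.5) is present, so the union is just that shape — 1 connected region. Overall, the cross-section is a single solid region. The nearest boundary edge runs (8.00, -0.50)→(25.00, -0.50); distance from the point to it = 1.40 mm. The point is not inside any of the regions above, so it lies outside the cross-section (1.40 mm from the nearest boundary).

outside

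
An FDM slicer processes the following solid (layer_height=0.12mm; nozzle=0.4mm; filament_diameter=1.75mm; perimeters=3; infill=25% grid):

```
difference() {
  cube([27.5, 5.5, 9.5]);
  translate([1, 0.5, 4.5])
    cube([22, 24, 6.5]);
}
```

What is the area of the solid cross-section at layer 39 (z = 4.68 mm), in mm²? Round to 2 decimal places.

41.25 mm²

At z = 4.68 mm: the cube (footprint 27.5×5.5) is included at this height (area 151.25 mm²); the cube at (1, 0.5) (footprint 22×24) is included at this height (area 528.00 mm²); Taking the first minus the rest: starting from the 27.5×5.5 cube (151.25 mm²), the 22×24 cube at (1, 0.5) partially overlaps it — only the 110.00 mm² overlap (of its 528.00 mm²) is removed, clipping the outline — area = 41.25 mm². Overall, the cross-section is a single solid region. Net area = 41.25 mm².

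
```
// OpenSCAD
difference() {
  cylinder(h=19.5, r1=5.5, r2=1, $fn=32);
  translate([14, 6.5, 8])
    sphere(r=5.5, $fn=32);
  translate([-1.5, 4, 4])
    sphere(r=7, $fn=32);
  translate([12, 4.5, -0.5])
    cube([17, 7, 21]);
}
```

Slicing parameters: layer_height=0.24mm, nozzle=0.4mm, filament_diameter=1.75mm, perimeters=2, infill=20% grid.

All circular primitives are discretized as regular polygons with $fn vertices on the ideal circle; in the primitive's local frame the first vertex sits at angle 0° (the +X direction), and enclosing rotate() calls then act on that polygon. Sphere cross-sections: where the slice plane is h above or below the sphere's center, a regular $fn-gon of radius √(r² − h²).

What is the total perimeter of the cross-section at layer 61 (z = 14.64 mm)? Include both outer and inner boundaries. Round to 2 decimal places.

At z = 14.64 mm: the cone (r1=5.5→r2=1) has section circumradius 2.122 here — a regular 32-gon (perimeter = 2·32·2.122·sin(180°/32) = 13.31 mm); the sphere at (14, 6.5) is not intersected at this z (|z−center|=6.640 > r=5.5); the sphere at (-1.5, 4) does not reach this height (|z−center|=10.640 > r=7); the cube at (12, 4.5) (footprint 17×7) is included at this height (perimeter 48.00 mm); After the difference (first − rest): starting from the cone, the 17×7 cube at (12, 4.5) misses the remaining region (no effect) — boundary = 13.31 mm. Overall, the cross-section is a single solid region. Total boundary length (outer) = 13.31 mm.

13.31 mm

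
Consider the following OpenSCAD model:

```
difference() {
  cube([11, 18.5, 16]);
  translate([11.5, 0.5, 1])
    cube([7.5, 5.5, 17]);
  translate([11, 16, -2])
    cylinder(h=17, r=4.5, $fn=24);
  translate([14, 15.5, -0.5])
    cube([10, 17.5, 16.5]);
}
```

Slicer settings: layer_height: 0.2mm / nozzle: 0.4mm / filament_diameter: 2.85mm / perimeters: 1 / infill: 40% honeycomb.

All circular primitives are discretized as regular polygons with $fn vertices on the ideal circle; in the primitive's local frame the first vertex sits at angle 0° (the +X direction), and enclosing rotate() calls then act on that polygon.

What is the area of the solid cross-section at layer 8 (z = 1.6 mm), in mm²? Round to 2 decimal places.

At z = 1.6 mm: the 11×18.5 cube contributes its full rectangle (area 203.50 mm²); the 7.5×5.5 cube at (11.5, 0.5) contributes its full rectangle (area 41.25 mm²); the r=4.5 cylinder at (11, 16) contributes a regular 24-gon of circumradius 4.5 (area = (24/2)·4.500²·sin(360°/24) = 62.89 mm²); the cube at (14, 15.5) is present — its section is the full 10×17.5 rectangle (area 175.00 mm²); After the difference (first − rest): starting from the 11×18.5 cube (203.50 mm²), the 7.5×5.5 cube at (11.5, 0.5) misses the remaining region (no effect); the r=4.5 cylinder at (11, 16) partially overlaps it — only the 26.30 mm² overlap (of its 62.89 mm²) is removed, clipping the outline; the 10×17.5 cube at (14, 15.5) misses the remaining region (no effect) — area = 177.20 mm². Overall, the cross-section is a single solid region. Net area = 177.20 mm².

177.20 mm²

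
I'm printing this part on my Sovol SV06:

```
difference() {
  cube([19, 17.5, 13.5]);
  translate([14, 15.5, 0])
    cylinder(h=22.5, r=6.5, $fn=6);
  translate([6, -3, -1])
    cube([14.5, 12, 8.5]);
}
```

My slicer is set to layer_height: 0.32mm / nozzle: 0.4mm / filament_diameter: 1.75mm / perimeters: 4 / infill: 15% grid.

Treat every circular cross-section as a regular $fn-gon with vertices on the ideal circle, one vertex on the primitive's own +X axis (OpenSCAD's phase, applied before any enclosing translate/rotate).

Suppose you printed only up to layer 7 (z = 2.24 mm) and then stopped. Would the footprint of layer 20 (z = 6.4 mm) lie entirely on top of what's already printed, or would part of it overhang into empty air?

entirely on top

Compare the two slices. At z = 2.24: the cube (footprint 19×17.5) is included at this height (area 332.50 mm²); the r=6.5 cylinder at (14, 15.5) gives a regular 6-gon of circumradius 6.5 (constant along its height) (area = (6/2)·6.500²·sin(360°/6) = 109.77 mm²); the cube at (6, -3) is present — its section is the full 14.5×12 rectangle (area 174.00 mm²); After the difference (first − rest): starting from the 19×17.5 cube (332.50 mm²), the r=6.5 cylinder at (14, 15.5) partially overlaps it — only the 74.78 mm² overlap (of its 109.77 mm²) is removed, clipping the outline; the 14.5×12 cube at (6, -3) partially overlaps it — only the 117.00 mm² overlap (of its 174.00 mm²) is removed, clipping the outline — area = 140.72 mm². At z = 6.4: the 19×17.5 cube contributes its full rectangle (area 332.50 mm²); the r=6.5 cylinder at (14, 15.5) gives a regular 6-gon of circumradius 6.5 (constant along its height) (area = (6/2)·6.500²·sin(360°/6) = 109.77 mm²); the cube at (6, -3) (footprint 14.5×12) is included at this height (area 174.00 mm²); Subtracting the remaining from the first: starting from the 19×17.5 cube (332.50 mm²), the r=6.5 cylinder at (14, 15.5) partially overlaps it — only the 74.78 mm² overlap (of its 109.77 mm²) is removed, clipping the outline; the 14.5×12 cube at (6, -3) partially overlaps it — only the 117.00 mm² overlap (of its 174.00 mm²) is removed, clipping the outline — area = 140.72 mm². Checking containment: the cross-section at z = 6.4 is a subset of the cross-section at z = 2.24.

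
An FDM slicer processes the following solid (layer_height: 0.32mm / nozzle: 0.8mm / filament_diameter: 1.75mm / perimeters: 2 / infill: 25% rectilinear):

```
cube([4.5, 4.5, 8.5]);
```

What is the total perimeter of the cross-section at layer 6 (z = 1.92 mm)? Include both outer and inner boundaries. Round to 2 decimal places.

18.00 mm

At z = 1.92 mm: the cube is present — its section is the full 4.5×4.5 rectangle (perimeter 18.00 mm). Overall, the cross-section is a single solid region. Total boundary length (outer) = 18.00 mm.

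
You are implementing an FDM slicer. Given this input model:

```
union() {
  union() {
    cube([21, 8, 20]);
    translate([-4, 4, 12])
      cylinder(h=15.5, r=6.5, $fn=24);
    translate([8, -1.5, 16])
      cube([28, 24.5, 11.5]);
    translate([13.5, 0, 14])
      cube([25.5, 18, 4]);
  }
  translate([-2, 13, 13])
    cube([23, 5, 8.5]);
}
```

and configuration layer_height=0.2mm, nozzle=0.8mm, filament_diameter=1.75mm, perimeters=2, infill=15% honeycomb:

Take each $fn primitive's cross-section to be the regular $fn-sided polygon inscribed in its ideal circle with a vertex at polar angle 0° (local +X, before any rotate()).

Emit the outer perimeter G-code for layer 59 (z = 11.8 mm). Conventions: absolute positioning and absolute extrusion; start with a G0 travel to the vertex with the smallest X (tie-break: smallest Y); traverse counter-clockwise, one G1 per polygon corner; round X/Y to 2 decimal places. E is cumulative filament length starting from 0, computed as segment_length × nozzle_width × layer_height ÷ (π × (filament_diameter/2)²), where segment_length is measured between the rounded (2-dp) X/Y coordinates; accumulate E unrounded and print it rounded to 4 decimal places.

At z = 11.8 mm: the 21×8 cube contributes its full rectangle; the cylinder at (-4, 4) is absent (z outside [12, 27.5]); the cube at (8, -1.5) is not intersected at this z (z outside [16, 27.5]); the cube at (13.5, 0) is not intersected at this z (z outside [14, 18]); Combining (union): only the 21×8 cube is present, so the union is just that shape — 1 connected region; the cube at (-2, 13) is not intersected at this z (z outside [13, 21.5]); Combining (union): only the result so far is present, so the union is just that shape — 1 connected region. The outline is a single polygon with 4 vertices. Extrusion per mm of travel: 0.8 × 0.2 / (π × 0.875²) = 0.066520. Accumulating E over each segment gives final E = 3.8582.

G0 X0.00 Y0.00 Z11.80
G1 X21.00 Y0.00 E1.3969
G1 X21.00 Y8.00 E1.9291
G1 X0.00 Y8.00 E3.3260
G1 X0.00 Y0.00 E3.8582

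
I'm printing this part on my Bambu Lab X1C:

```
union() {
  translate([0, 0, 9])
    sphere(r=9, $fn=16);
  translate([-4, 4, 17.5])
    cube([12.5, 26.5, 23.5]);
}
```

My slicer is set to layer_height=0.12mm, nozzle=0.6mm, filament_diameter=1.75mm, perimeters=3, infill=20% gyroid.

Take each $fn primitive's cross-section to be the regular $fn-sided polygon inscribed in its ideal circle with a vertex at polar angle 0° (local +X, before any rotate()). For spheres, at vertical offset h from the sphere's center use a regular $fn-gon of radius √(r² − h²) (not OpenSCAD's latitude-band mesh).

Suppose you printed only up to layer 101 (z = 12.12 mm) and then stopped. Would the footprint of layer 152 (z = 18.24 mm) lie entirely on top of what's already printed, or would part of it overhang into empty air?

Compare the two slices. At z = 12.12: the sphere: section is a regular 16-gon, circumradius = √(r²−h²) = √(9²−3.12²) = 8.442 (area = (16/2)·8.442²·sin(360°/16) = 218.18 mm²); the cube at (-4, 4) is absent (z outside [17.5, 41]); Combining (union): only the r=9 sphere is present, so the union is just that shape — area = 218.18 mm². At z = 18.24: the sphere does not reach this height (|z−center|=9.240 > r=9); the cube at (-4, 4) (footprint 12.5×26.5) is included at this height (area 331.25 mm²); Combining (union): only the 12.5×26.5 cube at (-4, 4) is present, so the union is just that shape — area = 331.25 mm². Checking containment: at z = 18.24 the cross-section extends beyond the z = 12.12 cross-section by about 292.71 mm².

part overhangs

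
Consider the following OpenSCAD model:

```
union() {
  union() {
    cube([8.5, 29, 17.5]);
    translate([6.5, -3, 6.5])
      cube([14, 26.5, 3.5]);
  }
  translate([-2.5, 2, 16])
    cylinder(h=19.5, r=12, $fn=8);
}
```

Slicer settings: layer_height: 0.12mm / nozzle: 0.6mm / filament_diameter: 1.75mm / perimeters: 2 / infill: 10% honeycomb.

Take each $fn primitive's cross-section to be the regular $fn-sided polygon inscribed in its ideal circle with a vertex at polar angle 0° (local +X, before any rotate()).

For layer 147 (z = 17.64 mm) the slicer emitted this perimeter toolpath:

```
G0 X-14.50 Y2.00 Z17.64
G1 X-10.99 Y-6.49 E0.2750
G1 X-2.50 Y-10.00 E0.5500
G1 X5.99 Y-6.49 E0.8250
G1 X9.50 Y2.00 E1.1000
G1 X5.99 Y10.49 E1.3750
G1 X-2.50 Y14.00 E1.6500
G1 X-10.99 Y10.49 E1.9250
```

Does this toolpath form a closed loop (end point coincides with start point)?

Start point (G0): (-14.50, 2.00). End point (last G1): the path does not return to the start — open.

no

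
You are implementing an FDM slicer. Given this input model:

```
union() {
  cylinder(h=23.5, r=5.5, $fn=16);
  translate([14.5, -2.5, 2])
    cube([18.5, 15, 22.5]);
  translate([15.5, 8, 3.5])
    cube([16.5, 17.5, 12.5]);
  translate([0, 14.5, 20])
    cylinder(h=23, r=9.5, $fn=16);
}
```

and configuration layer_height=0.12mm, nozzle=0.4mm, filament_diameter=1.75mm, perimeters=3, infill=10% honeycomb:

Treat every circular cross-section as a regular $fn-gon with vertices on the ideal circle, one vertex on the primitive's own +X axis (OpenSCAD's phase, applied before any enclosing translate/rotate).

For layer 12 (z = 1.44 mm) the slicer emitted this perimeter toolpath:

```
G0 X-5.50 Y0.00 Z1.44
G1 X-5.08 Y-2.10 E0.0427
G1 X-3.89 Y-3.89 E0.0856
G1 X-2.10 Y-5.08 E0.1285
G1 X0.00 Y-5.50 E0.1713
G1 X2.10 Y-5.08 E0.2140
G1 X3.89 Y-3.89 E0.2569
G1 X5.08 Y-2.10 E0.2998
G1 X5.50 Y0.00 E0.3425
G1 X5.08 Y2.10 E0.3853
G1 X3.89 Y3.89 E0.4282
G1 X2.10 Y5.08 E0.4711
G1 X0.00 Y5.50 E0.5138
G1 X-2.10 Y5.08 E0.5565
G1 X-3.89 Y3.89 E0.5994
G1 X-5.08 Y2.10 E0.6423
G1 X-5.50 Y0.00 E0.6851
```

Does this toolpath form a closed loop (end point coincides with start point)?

yes

Start point (G0): (-5.50, 0.00). End point (last G1): the path returns to the start — closed.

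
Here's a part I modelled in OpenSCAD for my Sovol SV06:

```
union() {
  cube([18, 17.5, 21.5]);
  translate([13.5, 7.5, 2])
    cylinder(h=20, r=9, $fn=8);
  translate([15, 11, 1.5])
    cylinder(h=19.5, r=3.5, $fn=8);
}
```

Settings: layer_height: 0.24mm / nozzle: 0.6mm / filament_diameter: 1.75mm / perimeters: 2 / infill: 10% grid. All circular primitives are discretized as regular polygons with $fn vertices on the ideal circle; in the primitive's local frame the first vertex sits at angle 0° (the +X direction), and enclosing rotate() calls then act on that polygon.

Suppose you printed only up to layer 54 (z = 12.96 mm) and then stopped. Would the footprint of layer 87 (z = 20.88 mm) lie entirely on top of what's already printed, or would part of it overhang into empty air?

Compare the two slices. At z = 12.96: the cube is present — its section is the full 18×17.5 rectangle (area 315.00 mm²); the cylinder at (13.5, 7.5): section is a regular 8-gon, circumradius r=9 (area = (8/2)·9.000²·sin(360°/8) = 229.10 mm²); the r=3.5 cylinder at (15, 11) contributes a regular 8-gon of circumradius 3.5 (area = (8/2)·3.500²·sin(360°/8) = 34.65 mm²); Taking the union: the regions partially overlap — summed areas 578.75 mm² minus the doubly-counted overlap 216.38 mm² gives 362.37 mm² — area = 362.37 mm². At z = 20.88: the cube (footprint 18×17.5) is included at this height (area 315.00 mm²); the r=9 cylinder at (13.5, 7.5) contributes a regular 8-gon of circumradius 9 (area = (8/2)·9.000²·sin(360°/8) = 229.10 mm²); the cylinder at (15, 11): section is a regular 8-gon, circumradius r=3.5 (area = (8/2)·3.500²·sin(360°/8) = 34.65 mm²); Taking the union: the regions partially overlap — summed areas 578.75 mm² minus the doubly-counted overlap 216.38 mm² gives 362.37 mm² — area = 362.37 mm². Checking containment: the cross-section at z = 20.88 is a subset of the cross-section at z = 12.96.

entirely on top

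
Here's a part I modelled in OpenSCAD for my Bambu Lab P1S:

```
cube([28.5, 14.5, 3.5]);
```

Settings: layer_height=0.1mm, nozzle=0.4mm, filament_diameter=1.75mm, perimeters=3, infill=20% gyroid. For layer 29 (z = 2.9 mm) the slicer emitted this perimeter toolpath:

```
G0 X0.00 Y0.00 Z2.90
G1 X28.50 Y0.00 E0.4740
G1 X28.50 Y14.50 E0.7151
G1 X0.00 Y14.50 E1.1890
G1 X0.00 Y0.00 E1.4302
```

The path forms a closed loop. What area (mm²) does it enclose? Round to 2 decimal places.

413.25 mm²

Apply the shoelace formula to the sequence of (X, Y) vertices; enclosed area = 413.25 mm².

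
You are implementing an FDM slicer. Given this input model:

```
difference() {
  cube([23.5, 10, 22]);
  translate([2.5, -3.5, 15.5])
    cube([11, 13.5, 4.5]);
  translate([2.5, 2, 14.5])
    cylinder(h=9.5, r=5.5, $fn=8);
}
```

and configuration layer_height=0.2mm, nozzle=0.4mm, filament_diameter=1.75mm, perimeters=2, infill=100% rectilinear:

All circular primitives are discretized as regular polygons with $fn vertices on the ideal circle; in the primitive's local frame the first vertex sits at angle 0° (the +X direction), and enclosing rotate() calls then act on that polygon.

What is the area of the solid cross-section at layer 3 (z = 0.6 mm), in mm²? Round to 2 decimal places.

235.00 mm²

At z = 0.6 mm: the 23.5×10 cube contributes its full rectangle (area 235.00 mm²); the cube at (2.5, -3.5) is not intersected at this z (z outside [15.5, 20]); the cylinder at (2.5, 2) is absent (z outside [14.5, 24]); Subtracting the remaining from the first: none of the subtracted shapes is present at this height, so the 23.5×10 cube is unchanged — area = 235.00 mm². Overall, the cross-section is a single solid region. Net area = 235.00 mm².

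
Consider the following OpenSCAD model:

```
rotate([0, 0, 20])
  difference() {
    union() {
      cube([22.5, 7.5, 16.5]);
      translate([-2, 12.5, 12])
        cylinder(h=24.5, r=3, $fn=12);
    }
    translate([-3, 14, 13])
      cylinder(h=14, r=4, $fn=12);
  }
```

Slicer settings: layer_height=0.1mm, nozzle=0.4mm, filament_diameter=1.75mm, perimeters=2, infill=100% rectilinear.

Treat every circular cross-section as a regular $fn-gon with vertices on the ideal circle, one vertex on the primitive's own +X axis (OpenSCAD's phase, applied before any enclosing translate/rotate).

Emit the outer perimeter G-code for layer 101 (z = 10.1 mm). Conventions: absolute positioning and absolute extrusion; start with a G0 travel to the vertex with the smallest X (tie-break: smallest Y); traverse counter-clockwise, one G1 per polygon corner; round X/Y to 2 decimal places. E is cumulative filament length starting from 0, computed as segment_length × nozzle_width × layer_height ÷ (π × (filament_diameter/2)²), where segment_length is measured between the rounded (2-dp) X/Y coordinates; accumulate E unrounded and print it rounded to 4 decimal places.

G0 X-2.57 Y7.05 Z10.10
G1 X0.00 Y0.00 E0.1248
G1 X21.14 Y7.70 E0.4989
G1 X18.58 Y14.74 E0.6235
G1 X-2.57 Y7.05 E0.9978

At z = 10.1 mm: the 22.5×7.5 cube contributes its full rectangle; the cylinder at (-2, 12.5) does not reach this height (z outside [12, 36.5]); Taking the union: only the 22.5×7.5 cube is present, so the union is just that shape — 1 connected region; the cylinder at (-3, 14) is absent (z outside [13, 27]); After the difference (first − rest): none of the subtracted shapes is present at this height, so that combined region is unchanged — 1 connected region; (rotated 20° about Z; rotation is an isometry so areas/perimeters/island counts are preserved). The outline is a single polygon with 4 vertices. Extrusion per mm of travel: 0.4 × 0.1 / (π × 0.875²) = 0.016630. Accumulating E over each segment gives final E = 0.9978.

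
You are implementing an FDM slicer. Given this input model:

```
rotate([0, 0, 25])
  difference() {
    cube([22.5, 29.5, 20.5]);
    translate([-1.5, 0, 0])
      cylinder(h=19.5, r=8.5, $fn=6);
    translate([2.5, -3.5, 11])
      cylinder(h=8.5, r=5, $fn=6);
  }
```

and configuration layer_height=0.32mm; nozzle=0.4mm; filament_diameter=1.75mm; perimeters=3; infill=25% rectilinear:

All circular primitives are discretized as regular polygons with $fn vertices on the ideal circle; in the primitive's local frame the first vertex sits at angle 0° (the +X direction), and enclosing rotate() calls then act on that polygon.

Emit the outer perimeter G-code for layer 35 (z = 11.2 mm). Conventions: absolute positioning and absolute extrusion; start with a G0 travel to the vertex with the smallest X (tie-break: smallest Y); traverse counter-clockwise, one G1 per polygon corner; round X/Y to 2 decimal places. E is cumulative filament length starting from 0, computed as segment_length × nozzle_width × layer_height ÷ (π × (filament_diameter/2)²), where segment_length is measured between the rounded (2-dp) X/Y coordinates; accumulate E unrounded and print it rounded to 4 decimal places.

At z = 11.2 mm: the cube (footprint 22.5×29.5) is included at this height; the cylinder at (-1.5, 0): section is a regular 6-gon, circumradius r=8.5; the cylinder at (2.5, -3.5): section is a regular 6-gon, circumradius r=5; Taking the first minus the rest: starting from the 22.5×29.5 cube, the r=8.5 cylinder at (-1.5, 0) partially overlaps it — only the 35.89 mm² overlap (of its 187.71 mm²) is removed, clipping the outline; the r=5 cylinder at (2.5, -3.5) misses the remaining region (no effect) — 1 connected region; (rotated 25° about Z; rotation is an isometry so areas/perimeters/island counts are preserved). The outline is a single polygon with 6 vertices. Extrusion per mm of travel: 0.4 × 0.32 / (π × 0.875²) = 0.053216. Accumulating E over each segment gives final E = 5.3684.

G0 X-12.47 Y26.74 Z11.20
G1 X-3.11 Y6.67 E1.1785
G1 X-0.62 Y7.83 E1.3247
G1 X6.34 Y2.96 E1.7767
G1 X20.39 Y9.51 E2.6017
G1 X7.92 Y36.24 E4.1713
G1 X-12.47 Y26.74 E5.3684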